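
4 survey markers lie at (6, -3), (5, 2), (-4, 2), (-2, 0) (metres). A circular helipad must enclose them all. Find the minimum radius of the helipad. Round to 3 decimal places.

5.590

By Welzl's lemma the MEC is supported by two points (diametrically opposite) or three points (on a circumcircle).
The farthest pair is (6, -3)–(-4, 2) with squared distance 125. The circle on this segment as diameter has centre (1, -0.5) and r² = 125/4 = 31.25.
Check (5, 2): distance² to centre = 22.25 ≤ 31.25, so it lies inside.
All remaining points lie in this disk, and no smaller disk contains both endpoints, so this is the minimum enclosing circle.
r = √(31.25) ≈ 5.590.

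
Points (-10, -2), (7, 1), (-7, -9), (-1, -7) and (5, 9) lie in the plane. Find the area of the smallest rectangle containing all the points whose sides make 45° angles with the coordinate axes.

In coordinates u = x + y, v = x − y the rectangle is axis-aligned; the map (x,y)→(u,v) scales areas by 2.
u-values: -12, 8, -16, -8, 14; range = 14 − (-16) = 30.
v-values: -8, 6, 2, 6, -4; range = 6 − (-8) = 14.
Area = (30 × 14) / 2 = 210.

210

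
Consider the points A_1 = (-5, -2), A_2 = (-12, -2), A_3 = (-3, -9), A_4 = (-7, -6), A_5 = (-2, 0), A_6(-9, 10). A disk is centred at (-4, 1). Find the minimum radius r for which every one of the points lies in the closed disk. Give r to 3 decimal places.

The required radius is the distance from (-4, 1) to the farthest point.
Squared distances: 10, 73, 101, 58, 5, 106.
Maximum is 106, attained at A_6.
r = √106 ≈ 10.296.

10.296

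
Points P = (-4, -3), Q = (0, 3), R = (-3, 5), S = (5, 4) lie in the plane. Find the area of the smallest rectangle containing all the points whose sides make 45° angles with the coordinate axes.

72

In coordinates u = x + y, v = x − y the rectangle is axis-aligned; the map (x,y)→(u,v) scales areas by 2.
u-values: -7, 3, 2, 9; range = 9 − (-7) = 16.
v-values: -1, -3, -8, 1; range = 1 − (-8) = 9.
Area = (16 × 9) / 2 = 72.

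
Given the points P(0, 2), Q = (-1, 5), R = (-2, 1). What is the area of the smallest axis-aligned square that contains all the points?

16

The bounding box has width 2 and height 4.
An axis-aligned square enclosing the set must have side ≥ max(width, height).
So the minimum side is max(2, 4) = 4.
Area = 4² = 16.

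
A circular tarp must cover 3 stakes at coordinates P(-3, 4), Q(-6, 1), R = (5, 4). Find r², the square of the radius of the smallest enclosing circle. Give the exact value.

Side lengths²: PQ² = 18, PR² = 64, QR² = 130.
Since QR² = 130 ≥ 64 + 18 = 82, the angle opposite QR is not acute, so the smallest enclosing circle has QR as diameter.
Centre = midpoint of QR = (-0.5, 2.5), r² = 130/4 = 32.5.

32.5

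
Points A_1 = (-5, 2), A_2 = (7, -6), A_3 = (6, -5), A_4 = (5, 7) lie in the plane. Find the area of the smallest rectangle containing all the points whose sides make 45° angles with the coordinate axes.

150

In coordinates u = x + y, v = x − y the rectangle is axis-aligned; the map (x,y)→(u,v) scales areas by 2.
u-values: -3, 1, 1, 12; range = 12 − (-3) = 15.
v-values: -7, 13, 11, -2; range = 13 − (-7) = 20.
Area = (15 × 20) / 2 = 150.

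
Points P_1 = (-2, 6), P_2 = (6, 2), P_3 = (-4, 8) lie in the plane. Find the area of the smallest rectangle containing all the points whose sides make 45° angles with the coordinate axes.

32

In coordinates u = x + y, v = x − y the rectangle is axis-aligned; the map (x,y)→(u,v) scales areas by 2.
u-values: 4, 8, 4; range = 8 − 4 = 4.
v-values: -8, 4, -12; range = 4 − (-12) = 16.
Area = (4 × 16) / 2 = 32.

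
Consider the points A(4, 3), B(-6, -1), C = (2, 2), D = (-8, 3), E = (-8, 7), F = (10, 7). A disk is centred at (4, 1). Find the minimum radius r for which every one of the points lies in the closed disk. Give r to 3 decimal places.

The required radius is the distance from (4, 1) to the farthest point.
Squared distances: 4, 104, 5, 148, 180, 72.
Maximum is 180, attained at E.
r = √180 ≈ 13.416.

13.416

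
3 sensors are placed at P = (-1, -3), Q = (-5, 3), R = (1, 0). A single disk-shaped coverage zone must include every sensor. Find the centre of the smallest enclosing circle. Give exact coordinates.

Side lengths²: PQ² = 52, PR² = 13, QR² = 45.
Since PQ² = 52 < 45 + 13 = 58, the triangle is acute, so the smallest enclosing circle is the circumcircle.
Circumcentre = (-2.625, 0.25), r² = 13.203125.
Centre = (-2.625, 0.25).

(-2.625, 0.25)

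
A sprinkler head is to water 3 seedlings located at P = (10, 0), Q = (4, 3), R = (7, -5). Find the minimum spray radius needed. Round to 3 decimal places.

Side lengths²: PQ² = 45, PR² = 34, QR² = 73.
Since QR² = 73 < 45 + 34 = 79, the triangle is acute, so the smallest enclosing circle is the circumcircle.
Circumcentre = (151/26, -23/26), r² = 6205/338.
r = √(6205/338) ≈ 4.285.

4.285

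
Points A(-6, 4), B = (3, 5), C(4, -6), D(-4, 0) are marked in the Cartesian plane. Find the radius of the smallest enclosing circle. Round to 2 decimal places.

The minimum enclosing circle of a finite set is fixed by two of the points (as a diameter) or three (as a circumcircle).
The minimum enclosing circle is determined by three boundary points: A, B, C.
Their circumcentre is (-0.9, -0.9) with r² = 50.02.
The farthest remaining point D is at distance² 10.42 ≤ 50.02.
r = √(50.02) ≈ 7.07.

7.07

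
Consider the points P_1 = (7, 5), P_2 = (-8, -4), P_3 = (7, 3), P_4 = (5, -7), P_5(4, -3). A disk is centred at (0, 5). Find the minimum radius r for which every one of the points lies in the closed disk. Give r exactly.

13

The required radius is the distance from (0, 5) to the farthest point.
Squared distances: 49, 145, 53, 169, 80.
Maximum is 169, attained at P_4.
r = √169 = 13.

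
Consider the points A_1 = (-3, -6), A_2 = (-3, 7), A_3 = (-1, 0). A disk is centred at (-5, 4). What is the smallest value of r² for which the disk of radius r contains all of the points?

104

The required radius is the distance from (-5, 4) to the farthest point.
Squared distances: 104, 13, 32.
Maximum is 104, attained at A_1.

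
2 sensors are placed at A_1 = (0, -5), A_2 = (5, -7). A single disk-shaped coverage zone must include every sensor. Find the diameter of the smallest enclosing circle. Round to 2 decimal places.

5.39

The smallest circle enclosing two points has them as diameter endpoints.
Centre = midpoint = (2.5, -6); r² = |A_1A_2|²/4 = 29/4 = 7.25.
Diameter = 2r = 2√(7.25) ≈ 5.39.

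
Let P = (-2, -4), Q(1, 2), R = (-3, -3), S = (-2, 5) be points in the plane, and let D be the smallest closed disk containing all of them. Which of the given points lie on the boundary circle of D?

P, S

A smallest enclosing disk is always determined by at most three of the input points on its boundary.
The farthest pair is P–S with squared distance 81. The circle on this segment as diameter has centre (-2, 0.5) and r² = 81/4 = 20.25.
Check Q: distance² to centre = 11.25 ≤ 20.25, so it lies inside.
All remaining points lie in this disk, and no smaller disk contains both endpoints, so this is the minimum enclosing circle.
The points at distance exactly r from the centre are P, S — 2 points.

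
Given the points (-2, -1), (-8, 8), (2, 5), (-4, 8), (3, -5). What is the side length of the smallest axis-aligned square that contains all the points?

13

The bounding box has width 11 and height 13.
An axis-aligned square enclosing the set must have side ≥ max(width, height).
So the minimum side is max(11, 13) = 13.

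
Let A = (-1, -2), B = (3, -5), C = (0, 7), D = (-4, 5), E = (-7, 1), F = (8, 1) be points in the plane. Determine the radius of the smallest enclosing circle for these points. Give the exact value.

By Welzl's lemma the MEC is supported by two points (diametrically opposite) or three points (on a circumcircle).
The farthest pair is E–F with squared distance 225. The circle on this segment as diameter has centre (0.5, 1) and r² = 225/4 = 56.25.
Check A: distance² to centre = 11.25 ≤ 56.25, so it lies inside.
All remaining points lie in this disk, and no smaller disk contains both endpoints, so this is the minimum enclosing circle.
r = √(56.25) = 7.5.

7.5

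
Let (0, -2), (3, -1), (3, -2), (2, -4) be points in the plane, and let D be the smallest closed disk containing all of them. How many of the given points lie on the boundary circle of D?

The minimum enclosing circle is determined by three boundary points: (0, -2), (3, -1), (2, -4).
Their circumcentre is (1.75, -2.25) with r² = 3.125.
The farthest remaining point (3, -2) is at distance² 1.625 ≤ 3.125.
The points at distance exactly r from the centre are (0, -2), (3, -1), (2, -4) — 3 points.

3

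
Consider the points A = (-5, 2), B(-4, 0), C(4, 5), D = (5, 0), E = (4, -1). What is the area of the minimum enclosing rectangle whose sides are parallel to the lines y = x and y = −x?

In coordinates u = x + y, v = x − y the rectangle is axis-aligned; the map (x,y)→(u,v) scales areas by 2.
u-values: -3, -4, 9, 5, 3; range = 9 − (-4) = 13.
v-values: -7, -4, -1, 5, 5; range = 5 − (-7) = 12.
Area = (13 × 12) / 2 = 78.

78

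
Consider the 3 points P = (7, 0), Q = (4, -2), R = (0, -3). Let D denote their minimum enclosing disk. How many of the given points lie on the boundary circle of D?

Side lengths²: PQ² = 13, PR² = 58, QR² = 17.
Since PR² = 58 ≥ 17 + 13 = 30, the angle opposite PR is not acute, so the smallest enclosing circle has PR as diameter.
Centre = midpoint of PR = (3.5, -1.5), r² = 58/4 = 14.5.
The points at distance exactly r from the centre are P, R — 2 points.

2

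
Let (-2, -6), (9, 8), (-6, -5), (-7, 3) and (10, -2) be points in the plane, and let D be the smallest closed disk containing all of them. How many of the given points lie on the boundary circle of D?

2

By Welzl's lemma the MEC is supported by two points (diametrically opposite) or three points (on a circumcircle).
The farthest pair is (9, 8)–(-6, -5) with squared distance 394. The circle on this segment as diameter has centre (1.5, 1.5) and r² = 394/4 = 98.5.
Check (-2, -6): distance² to centre = 68.5 ≤ 98.5, so it lies inside.
All remaining points lie in this disk, and no smaller disk contains both endpoints, so this is the minimum enclosing circle.
The points at distance exactly r from the centre are (9, 8), (-6, -5) — 2 points.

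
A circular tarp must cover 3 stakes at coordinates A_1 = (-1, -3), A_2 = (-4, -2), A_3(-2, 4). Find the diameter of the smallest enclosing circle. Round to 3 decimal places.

Side lengths²: A_1A_2² = 10, A_1A_3² = 50, A_2A_3² = 40.
Since A_1A_3² = 50 ≥ 40 + 10 = 50, the angle opposite A_1A_3 is not acute, so the smallest enclosing circle has A_1A_3 as diameter.
Centre = midpoint of A_1A_3 = (-1.5, 0.5), r² = 50/4 = 12.5.
Diameter = 2r = 2√(12.5) ≈ 7.071.

7.071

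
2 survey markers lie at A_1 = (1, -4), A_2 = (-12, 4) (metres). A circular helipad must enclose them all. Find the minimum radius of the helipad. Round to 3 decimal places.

The smallest circle enclosing two points has them as diameter endpoints.
Centre = midpoint = (-5.5, 0); r² = |A_1A_2|²/4 = 233/4 = 58.25.
r = √(58.25) ≈ 7.632.

7.632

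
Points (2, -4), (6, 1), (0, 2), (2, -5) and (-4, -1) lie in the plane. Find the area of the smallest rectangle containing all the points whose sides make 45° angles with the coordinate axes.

60

In coordinates u = x + y, v = x − y the rectangle is axis-aligned; the map (x,y)→(u,v) scales areas by 2.
u-values: -2, 7, 2, -3, -5; range = 7 − (-5) = 12.
v-values: 6, 5, -2, 7, -3; range = 7 − (-3) = 10.
Area = (12 × 10) / 2 = 60.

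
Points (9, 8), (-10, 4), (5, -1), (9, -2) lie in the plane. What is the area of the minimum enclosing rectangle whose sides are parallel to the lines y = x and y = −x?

287.5

In coordinates u = x + y, v = x − y the rectangle is axis-aligned; the map (x,y)→(u,v) scales areas by 2.
u-values: 17, -6, 4, 7; range = 17 − (-6) = 23.
v-values: 1, -14, 6, 11; range = 11 − (-14) = 25.
Area = (23 × 25) / 2 = 287.5.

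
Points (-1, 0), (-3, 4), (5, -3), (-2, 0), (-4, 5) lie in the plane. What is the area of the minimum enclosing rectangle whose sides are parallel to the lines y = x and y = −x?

34

In coordinates u = x + y, v = x − y the rectangle is axis-aligned; the map (x,y)→(u,v) scales areas by 2.
u-values: -1, 1, 2, -2, 1; range = 2 − (-2) = 4.
v-values: -1, -7, 8, -2, -9; range = 8 − (-9) = 17.
Area = (4 × 17) / 2 = 34.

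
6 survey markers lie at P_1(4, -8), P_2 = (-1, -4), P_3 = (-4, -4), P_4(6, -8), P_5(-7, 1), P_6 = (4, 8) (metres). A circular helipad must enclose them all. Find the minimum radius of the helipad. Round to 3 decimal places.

The minimum enclosing circle is determined by three boundary points: P_4, P_5, P_6.
Their circumcentre is (31/19, -8/19) with r² = 27625/361.
The farthest remaining point P_1 is at distance² 22761/361 ≤ 27625/361.
r = √(27625/361) ≈ 8.748.

8.748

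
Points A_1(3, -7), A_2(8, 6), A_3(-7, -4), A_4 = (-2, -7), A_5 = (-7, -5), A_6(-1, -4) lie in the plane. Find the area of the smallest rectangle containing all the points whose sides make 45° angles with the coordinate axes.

In coordinates u = x + y, v = x − y the rectangle is axis-aligned; the map (x,y)→(u,v) scales areas by 2.
u-values: -4, 14, -11, -9, -12, -5; range = 14 − (-12) = 26.
v-values: 10, 2, -3, 5, -2, 3; range = 10 − (-3) = 13.
Area = (26 × 13) / 2 = 169.

169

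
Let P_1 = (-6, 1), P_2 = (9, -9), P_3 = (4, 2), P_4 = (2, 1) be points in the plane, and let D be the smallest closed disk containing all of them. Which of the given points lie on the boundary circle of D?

The minimum enclosing circle of a finite set is fixed by two of the points (as a diameter) or three (as a circumcircle).
The farthest pair is P_1–P_2 with squared distance 325. The circle on this segment as diameter has centre (1.5, -4) and r² = 325/4 = 81.25.
Check P_3: distance² to centre = 42.25 ≤ 81.25, so it lies inside.
All remaining points lie in this disk, and no smaller disk contains both endpoints, so this is the minimum enclosing circle.
The points at distance exactly r from the centre are P_1, P_2 — 2 points.

P_1, P_2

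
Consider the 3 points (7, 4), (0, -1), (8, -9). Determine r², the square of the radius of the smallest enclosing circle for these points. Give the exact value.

3145/72

Call the three points A, B, C in the order given.
Side lengths²: AB² = 74, AC² = 170, BC² = 128.
Since AC² = 170 < 128 + 74 = 202, the triangle is acute, so the smallest enclosing circle is the circumcircle.
Circumcentre = (77/12, -31/12), r² = 3145/72.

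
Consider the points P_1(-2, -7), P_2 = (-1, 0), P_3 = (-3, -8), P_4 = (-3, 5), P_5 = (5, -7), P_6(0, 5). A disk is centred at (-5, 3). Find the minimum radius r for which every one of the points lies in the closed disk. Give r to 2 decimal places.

The required radius is the distance from (-5, 3) to the farthest point.
Squared distances: 109, 25, 125, 8, 200, 29.
Maximum is 200, attained at P_5.
r = √200 ≈ 14.14.

14.14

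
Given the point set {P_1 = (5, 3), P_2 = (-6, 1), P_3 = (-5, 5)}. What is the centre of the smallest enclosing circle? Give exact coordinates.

Side lengths²: P_1P_2² = 125, P_1P_3² = 104, P_2P_3² = 17.
Since P_1P_2² = 125 ≥ 104 + 17 = 121, the angle opposite P_1P_2 is not acute, so the smallest enclosing circle has P_1P_2 as diameter.
Centre = midpoint of P_1P_2 = (-0.5, 2), r² = 125/4 = 31.25.
Centre = (-0.5, 2).

(-0.5, 2)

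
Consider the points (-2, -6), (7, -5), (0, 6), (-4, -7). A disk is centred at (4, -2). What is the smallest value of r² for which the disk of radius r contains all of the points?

89

The required radius is the distance from (4, -2) to the farthest point.
Squared distances: 52, 18, 80, 89.
Maximum is 89, attained at (-4, -7).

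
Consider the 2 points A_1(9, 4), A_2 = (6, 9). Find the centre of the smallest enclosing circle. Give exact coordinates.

The smallest circle enclosing two points has them as diameter endpoints.
Centre = midpoint = (7.5, 6.5); r² = |A_1A_2|²/4 = 34/4 = 8.5.
Centre = (7.5, 6.5).

(7.5, 6.5)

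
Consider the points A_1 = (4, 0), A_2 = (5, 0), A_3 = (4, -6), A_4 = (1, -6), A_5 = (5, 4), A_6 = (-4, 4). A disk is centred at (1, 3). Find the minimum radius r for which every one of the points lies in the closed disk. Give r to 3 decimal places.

The required radius is the distance from (1, 3) to the farthest point.
Squared distances: 18, 25, 90, 81, 17, 26.
Maximum is 90, attained at A_3.
r = √90 ≈ 9.487.

9.487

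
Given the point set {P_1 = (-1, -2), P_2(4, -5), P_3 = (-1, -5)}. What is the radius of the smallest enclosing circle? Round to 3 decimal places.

2.915

Side lengths²: P_1P_2² = 34, P_1P_3² = 9, P_2P_3² = 25.
Since P_1P_2² = 34 ≥ 25 + 9 = 34, the angle opposite P_1P_2 is not acute, so the smallest enclosing circle has P_1P_2 as diameter.
Centre = midpoint of P_1P_2 = (1.5, -3.5), r² = 34/4 = 8.5.
r = √(8.5) ≈ 2.915.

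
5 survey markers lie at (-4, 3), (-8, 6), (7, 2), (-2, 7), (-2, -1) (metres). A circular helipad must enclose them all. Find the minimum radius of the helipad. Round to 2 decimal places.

7.76

The farthest pair is (-8, 6)–(7, 2) with squared distance 241. The circle on this segment as diameter has centre (-0.5, 4) and r² = 241/4 = 60.25.
Check (-4, 3): distance² to centre = 13.25 ≤ 60.25, so it lies inside.
All remaining points lie in this disk, and no smaller disk contains both endpoints, so this is the minimum enclosing circle.
r = √(60.25) ≈ 7.76.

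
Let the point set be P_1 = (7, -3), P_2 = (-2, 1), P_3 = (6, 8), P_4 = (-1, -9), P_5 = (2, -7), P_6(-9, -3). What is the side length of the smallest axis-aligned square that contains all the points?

The bounding box has width 16 and height 17.
An axis-aligned square enclosing the set must have side ≥ max(width, height).
So the minimum side is max(16, 17) = 17.

17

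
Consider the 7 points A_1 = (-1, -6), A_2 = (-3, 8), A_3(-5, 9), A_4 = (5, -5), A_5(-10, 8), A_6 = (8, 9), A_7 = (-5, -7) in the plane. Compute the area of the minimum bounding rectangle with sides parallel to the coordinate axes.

288

x ranges over [-10, 8], width 18.
y ranges over [-7, 9], height 16.
Area = 18 × 16 = 288.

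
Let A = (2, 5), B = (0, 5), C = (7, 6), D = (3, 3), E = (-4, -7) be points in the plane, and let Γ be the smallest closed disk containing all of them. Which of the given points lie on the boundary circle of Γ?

C, E

The farthest pair is C–E with squared distance 290. The circle on this segment as diameter has centre (1.5, -0.5) and r² = 290/4 = 72.5.
Check A: distance² to centre = 30.5 ≤ 72.5, so it lies inside.
All remaining points lie in this disk, and no smaller disk contains both endpoints, so this is the minimum enclosing circle.
The points at distance exactly r from the centre are C, E — 2 points.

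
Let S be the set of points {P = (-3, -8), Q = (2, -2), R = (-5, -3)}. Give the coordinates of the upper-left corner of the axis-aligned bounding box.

x-range [-5, 2], y-range [-8, -2].
The upper-left corner is (-5, -2).

(-5, -2)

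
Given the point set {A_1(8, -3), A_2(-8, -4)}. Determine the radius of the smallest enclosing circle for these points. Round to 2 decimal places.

8.02

The smallest circle enclosing two points has them as diameter endpoints.
Centre = midpoint = (0, -3.5); r² = |A_1A_2|²/4 = 257/4 = 64.25.
r = √(64.25) ≈ 8.02.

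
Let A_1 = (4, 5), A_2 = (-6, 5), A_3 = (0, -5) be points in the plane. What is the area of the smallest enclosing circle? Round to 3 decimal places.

123.904

Side lengths²: A_1A_2² = 100, A_1A_3² = 116, A_2A_3² = 136.
Since A_2A_3² = 136 < 116 + 100 = 216, the triangle is acute, so the smallest enclosing circle is the circumcircle.
Circumcentre = (-1, 1.2), r² = 39.44.
Area = π·r² = π·39.44 ≈ 123.904.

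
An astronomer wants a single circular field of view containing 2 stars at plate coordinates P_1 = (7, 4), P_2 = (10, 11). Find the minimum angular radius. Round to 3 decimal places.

The smallest circle enclosing two points has them as diameter endpoints.
Centre = midpoint = (8.5, 7.5); r² = |P_1P_2|²/4 = 58/4 = 14.5.
r = √(14.5) ≈ 3.808.

3.808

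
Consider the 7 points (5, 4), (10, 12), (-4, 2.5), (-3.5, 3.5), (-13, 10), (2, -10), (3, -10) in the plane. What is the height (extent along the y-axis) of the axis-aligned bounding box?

22

max y = 12, min y = -10, so height = 22.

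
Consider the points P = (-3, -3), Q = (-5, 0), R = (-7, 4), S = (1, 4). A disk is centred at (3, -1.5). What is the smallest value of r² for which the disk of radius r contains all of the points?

The required radius is the distance from (3, -1.5) to the farthest point.
Squared distances: 38.25, 66.25, 130.25, 34.25.
Maximum is 130.25, attained at R.

130.25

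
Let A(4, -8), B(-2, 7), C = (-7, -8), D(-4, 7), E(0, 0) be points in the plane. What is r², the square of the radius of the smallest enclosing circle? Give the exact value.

A smallest enclosing disk is always determined by at most three of the input points on its boundary.
The minimum enclosing circle is determined by three boundary points: A, C, D.
Their circumcentre is (-1.5, -1.3) with r² = 75.14.
The farthest remaining point B is at distance² 69.14 ≤ 75.14.

75.14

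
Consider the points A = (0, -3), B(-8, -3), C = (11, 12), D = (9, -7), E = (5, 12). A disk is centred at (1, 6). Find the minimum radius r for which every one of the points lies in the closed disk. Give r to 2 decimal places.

15.26

The required radius is the distance from (1, 6) to the farthest point.
Squared distances: 82, 162, 136, 233, 52.
Maximum is 233, attained at D.
r = √233 ≈ 15.26.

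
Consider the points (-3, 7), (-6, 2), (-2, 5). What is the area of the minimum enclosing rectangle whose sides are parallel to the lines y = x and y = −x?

12

In coordinates u = x + y, v = x − y the rectangle is axis-aligned; the map (x,y)→(u,v) scales areas by 2.
u-values: 4, -4, 3; range = 4 − (-4) = 8.
v-values: -10, -8, -7; range = -7 − (-10) = 3.
Area = (8 × 3) / 2 = 12.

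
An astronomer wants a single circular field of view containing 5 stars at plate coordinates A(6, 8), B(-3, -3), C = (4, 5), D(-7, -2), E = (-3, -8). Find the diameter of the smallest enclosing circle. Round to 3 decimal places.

18.358

The farthest pair is A–E with squared distance 337. The circle on this segment as diameter has centre (1.5, 0) and r² = 337/4 = 84.25.
Check B: distance² to centre = 29.25 ≤ 84.25, so it lies inside.
All remaining points lie in this disk, and no smaller disk contains both endpoints, so this is the minimum enclosing circle.
Diameter = 2r = 2√(84.25) ≈ 18.358.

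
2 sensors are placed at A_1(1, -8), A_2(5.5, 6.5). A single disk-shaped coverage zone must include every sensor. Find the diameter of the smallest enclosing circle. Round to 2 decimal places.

The smallest circle enclosing two points has them as diameter endpoints.
Centre = midpoint = (3.25, -0.75); r² = |A_1A_2|²/4 = 230.5/4 = 57.625.
Diameter = 2r = 2√(57.625) ≈ 15.18.

15.18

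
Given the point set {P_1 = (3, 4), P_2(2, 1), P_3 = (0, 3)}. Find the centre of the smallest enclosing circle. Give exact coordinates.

Side lengths²: P_1P_2² = 10, P_1P_3² = 10, P_2P_3² = 8.
Since P_1P_3² = 10 < 10 + 8 = 18, the triangle is acute, so the smallest enclosing circle is the circumcircle.
Circumcentre = (1.75, 2.75), r² = 3.125.
Centre = (1.75, 2.75).

(1.75, 2.75)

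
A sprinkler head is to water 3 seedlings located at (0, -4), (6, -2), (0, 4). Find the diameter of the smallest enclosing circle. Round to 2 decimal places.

Call the three points A, B, C in the order given.
Side lengths²: AB² = 40, AC² = 64, BC² = 72.
Since BC² = 72 < 64 + 40 = 104, the triangle is acute, so the smallest enclosing circle is the circumcircle.
Circumcentre = (2, 0), r² = 20.
Diameter = 2r = 2√20 ≈ 8.94.

8.94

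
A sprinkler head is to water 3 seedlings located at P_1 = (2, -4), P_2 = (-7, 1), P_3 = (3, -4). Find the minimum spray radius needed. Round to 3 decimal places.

5.590

Side lengths²: P_1P_2² = 106, P_1P_3² = 1, P_2P_3² = 125.
Since P_2P_3² = 125 ≥ 106 + 1 = 107, the angle opposite P_2P_3 is not acute, so the smallest enclosing circle has P_2P_3 as diameter.
Centre = midpoint of P_2P_3 = (-2, -1.5), r² = 125/4 = 31.25.
r = √(31.25) ≈ 5.590.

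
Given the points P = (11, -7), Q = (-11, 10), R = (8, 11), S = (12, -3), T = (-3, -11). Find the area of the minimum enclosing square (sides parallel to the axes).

The bounding box has width 23 and height 22.
An axis-aligned square enclosing the set must have side ≥ max(width, height).
So the minimum side is max(23, 22) = 23.
Area = 23² = 529.

529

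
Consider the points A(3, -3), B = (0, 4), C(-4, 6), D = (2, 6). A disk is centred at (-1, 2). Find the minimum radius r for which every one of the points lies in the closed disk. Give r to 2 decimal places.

6.40

The required radius is the distance from (-1, 2) to the farthest point.
Squared distances: 41, 5, 25, 25.
Maximum is 41, attained at A.
r = √41 ≈ 6.40.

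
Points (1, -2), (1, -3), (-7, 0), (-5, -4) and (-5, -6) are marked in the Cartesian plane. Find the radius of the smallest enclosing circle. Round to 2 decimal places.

The minimum enclosing circle is determined by three boundary points: (1, -3), (-7, 0), (-5, -6).
Their circumcentre is (-45/14, -29/14) with r² = 1825/98.
The farthest remaining point (1, -2) is at distance² 1741/98 ≤ 1825/98.
r = √(1825/98) ≈ 4.32.

4.32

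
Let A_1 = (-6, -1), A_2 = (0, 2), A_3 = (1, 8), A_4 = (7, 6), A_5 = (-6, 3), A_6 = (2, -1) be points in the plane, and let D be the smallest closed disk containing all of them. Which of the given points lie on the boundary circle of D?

By Welzl's lemma the MEC is supported by two points (diametrically opposite) or three points (on a circumcircle).
The farthest pair is A_1–A_4 with squared distance 218. The circle on this segment as diameter has centre (0.5, 2.5) and r² = 218/4 = 54.5.
Check A_2: distance² to centre = 0.5 ≤ 54.5, so it lies inside.
All remaining points lie in this disk, and no smaller disk contains both endpoints, so this is the minimum enclosing circle.
The points at distance exactly r from the centre are A_1, A_4 — 2 points.

A_1, A_4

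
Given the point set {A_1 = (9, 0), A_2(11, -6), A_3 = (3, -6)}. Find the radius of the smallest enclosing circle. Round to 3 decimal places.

Side lengths²: A_1A_2² = 40, A_1A_3² = 72, A_2A_3² = 64.
Since A_1A_3² = 72 < 64 + 40 = 104, the triangle is acute, so the smallest enclosing circle is the circumcircle.
Circumcentre = (7, -4), r² = 20.
r = √20 ≈ 4.472.

4.472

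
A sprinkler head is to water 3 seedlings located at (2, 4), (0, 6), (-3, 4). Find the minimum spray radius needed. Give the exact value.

2.5

Call the three points A, B, C in the order given.
Side lengths²: AB² = 8, AC² = 25, BC² = 13.
Since AC² = 25 ≥ 13 + 8 = 21, the angle opposite AC is not acute, so the smallest enclosing circle has AC as diameter.
Centre = midpoint of AC = (-0.5, 4), r² = 25/4 = 6.25.
r = √(6.25) = 2.5.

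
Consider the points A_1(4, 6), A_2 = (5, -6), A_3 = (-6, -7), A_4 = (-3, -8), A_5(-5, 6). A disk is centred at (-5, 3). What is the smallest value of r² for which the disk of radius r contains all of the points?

181

The required radius is the distance from (-5, 3) to the farthest point.
Squared distances: 90, 181, 101, 125, 9.
Maximum is 181, attained at A_2.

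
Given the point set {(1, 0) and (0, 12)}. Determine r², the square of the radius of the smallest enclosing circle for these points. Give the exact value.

36.25

The smallest circle enclosing two points has them as diameter endpoints.
Centre = midpoint = (0.5, 6); r² = |(1, 0)−(0, 12)|²/4 = 145/4 = 36.25.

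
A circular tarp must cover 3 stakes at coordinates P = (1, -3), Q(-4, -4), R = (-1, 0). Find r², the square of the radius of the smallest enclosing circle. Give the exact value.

Side lengths²: PQ² = 26, PR² = 13, QR² = 25.
Since PQ² = 26 < 25 + 13 = 38, the triangle is acute, so the smallest enclosing circle is the circumcircle.
Circumcentre = (-57/34, -89/34), r² = 4225/578.

4225/578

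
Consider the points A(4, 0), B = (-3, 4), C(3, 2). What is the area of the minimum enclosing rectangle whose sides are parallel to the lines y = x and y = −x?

22

In coordinates u = x + y, v = x − y the rectangle is axis-aligned; the map (x,y)→(u,v) scales areas by 2.
u-values: 4, 1, 5; range = 5 − 1 = 4.
v-values: 4, -7, 1; range = 4 − (-7) = 11.
Area = (4 × 11) / 2 = 22.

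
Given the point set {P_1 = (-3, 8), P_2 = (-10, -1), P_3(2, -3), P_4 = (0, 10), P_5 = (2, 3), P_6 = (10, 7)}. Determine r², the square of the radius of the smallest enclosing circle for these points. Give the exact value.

116

A smallest enclosing disk is always determined by at most three of the input points on its boundary.
The farthest pair is P_2–P_6 with squared distance 464. The circle on this segment as diameter has centre (0, 3) and r² = 464/4 = 116.
Check P_1: distance² to centre = 34 ≤ 116, so it lies inside.
All remaining points lie in this disk, and no smaller disk contains both endpoints, so this is the minimum enclosing circle.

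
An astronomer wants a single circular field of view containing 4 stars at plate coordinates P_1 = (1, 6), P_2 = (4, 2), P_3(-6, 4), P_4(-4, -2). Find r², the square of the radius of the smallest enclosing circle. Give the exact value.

1300/49

The minimum enclosing circle is determined by three boundary points: P_2, P_3, P_4.
Their circumcentre is (-8/7, 16/7) with r² = 1300/49.
The farthest remaining point P_1 is at distance² 901/49 ≤ 1300/49.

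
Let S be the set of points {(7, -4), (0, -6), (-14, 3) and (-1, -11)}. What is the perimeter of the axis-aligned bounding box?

Width = max x − min x = 7 − (-14) = 21.
Height = max y − min y = 3 − (-11) = 14.
Perimeter = 2(21 + 14) = 70.

70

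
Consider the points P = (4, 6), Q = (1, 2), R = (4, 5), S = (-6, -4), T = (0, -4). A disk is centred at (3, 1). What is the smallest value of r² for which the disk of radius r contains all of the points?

The required radius is the distance from (3, 1) to the farthest point.
Squared distances: 26, 5, 17, 106, 34.
Maximum is 106, attained at S.

106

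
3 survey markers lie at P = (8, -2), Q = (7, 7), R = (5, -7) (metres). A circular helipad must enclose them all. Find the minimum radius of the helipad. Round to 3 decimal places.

Side lengths²: PQ² = 82, PR² = 34, QR² = 200.
Since QR² = 200 ≥ 82 + 34 = 116, the angle opposite QR is not acute, so the smallest enclosing circle has QR as diameter.
Centre = midpoint of QR = (6, 0), r² = 200/4 = 50.
r = √50 ≈ 7.071.

7.071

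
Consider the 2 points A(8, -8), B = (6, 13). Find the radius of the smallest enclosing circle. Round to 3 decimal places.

The smallest circle enclosing two points has them as diameter endpoints.
Centre = midpoint = (7, 2.5); r² = |AB|²/4 = 445/4 = 111.25.
r = √(111.25) ≈ 10.548.

10.548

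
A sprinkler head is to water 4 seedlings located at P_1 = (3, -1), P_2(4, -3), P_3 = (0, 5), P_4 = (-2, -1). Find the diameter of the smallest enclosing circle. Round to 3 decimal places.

A smallest enclosing disk is always determined by at most three of the input points on its boundary.
The farthest pair is P_2–P_3 with squared distance 80. The circle on this segment as diameter has centre (2, 1) and r² = 80/4 = 20.
Check P_1: distance² to centre = 5 ≤ 20, so it lies inside.
All remaining points lie in this disk, and no smaller disk contains both endpoints, so this is the minimum enclosing circle.
Diameter = 2r = 2√20 ≈ 8.944.

8.944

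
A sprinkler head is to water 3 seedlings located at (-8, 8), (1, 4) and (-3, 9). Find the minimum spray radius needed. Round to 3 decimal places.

4.924

Call the three points A, B, C in the order given.
Side lengths²: AB² = 97, AC² = 26, BC² = 41.
Since AB² = 97 ≥ 41 + 26 = 67, the angle opposite AB is not acute, so the smallest enclosing circle has AB as diameter.
Centre = midpoint of AB = (-3.5, 6), r² = 97/4 = 24.25.
r = √(24.25) ≈ 4.924.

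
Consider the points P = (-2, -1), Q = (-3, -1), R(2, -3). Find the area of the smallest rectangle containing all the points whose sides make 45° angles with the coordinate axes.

10.5

In coordinates u = x + y, v = x − y the rectangle is axis-aligned; the map (x,y)→(u,v) scales areas by 2.
u-values: -3, -4, -1; range = -1 − (-4) = 3.
v-values: -1, -2, 5; range = 5 − (-2) = 7.
Area = (3 × 7) / 2 = 10.5.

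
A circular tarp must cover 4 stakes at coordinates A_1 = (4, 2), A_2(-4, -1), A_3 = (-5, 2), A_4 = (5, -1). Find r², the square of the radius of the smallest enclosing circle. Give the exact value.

27.25

The minimum enclosing circle of a finite set is fixed by two of the points (as a diameter) or three (as a circumcircle).
The farthest pair is A_3–A_4 with squared distance 109. The circle on this segment as diameter has centre (0, 0.5) and r² = 109/4 = 27.25.
Check A_1: distance² to centre = 18.25 ≤ 27.25, so it lies inside.
All remaining points lie in this disk, and no smaller disk contains both endpoints, so this is the minimum enclosing circle.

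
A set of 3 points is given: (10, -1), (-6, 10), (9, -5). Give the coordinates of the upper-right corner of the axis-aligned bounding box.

x-range [-6, 10], y-range [-5, 10].
The upper-right corner is (10, 10).

(10, 10)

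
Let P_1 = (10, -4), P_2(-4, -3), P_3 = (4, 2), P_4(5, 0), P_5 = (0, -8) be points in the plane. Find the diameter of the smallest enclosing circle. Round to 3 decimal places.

The farthest pair is P_1–P_2 with squared distance 197. The circle on this segment as diameter has centre (3, -3.5) and r² = 197/4 = 49.25.
Check P_3: distance² to centre = 31.25 ≤ 49.25, so it lies inside.
All remaining points lie in this disk, and no smaller disk contains both endpoints, so this is the minimum enclosing circle.
Diameter = 2r = 2√(49.25) ≈ 14.036.

14.036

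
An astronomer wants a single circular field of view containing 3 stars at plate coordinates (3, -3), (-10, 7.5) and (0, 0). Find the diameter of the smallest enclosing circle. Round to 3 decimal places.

Call the three points A, B, C in the order given.
Side lengths²: AB² = 279.25, AC² = 18, BC² = 156.25.
Since AB² = 279.25 ≥ 156.25 + 18 = 174.25, the angle opposite AB is not acute, so the smallest enclosing circle has AB as diameter.
Centre = midpoint of AB = (-3.5, 2.25), r² = 279.25/4 = 69.8125.
Diameter = 2r = 2√(69.8125) ≈ 16.711.

16.711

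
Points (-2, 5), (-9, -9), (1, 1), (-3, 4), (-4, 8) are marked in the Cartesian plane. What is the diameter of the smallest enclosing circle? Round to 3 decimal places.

17.720

A smallest enclosing disk is always determined by at most three of the input points on its boundary.
The farthest pair is (-9, -9)–(-4, 8) with squared distance 314. The circle on this segment as diameter has centre (-6.5, -0.5) and r² = 314/4 = 78.5.
Check (-2, 5): distance² to centre = 50.5 ≤ 78.5, so it lies inside.
All remaining points lie in this disk, and no smaller disk contains both endpoints, so this is the minimum enclosing circle.
Diameter = 2r = 2√(78.5) ≈ 17.720.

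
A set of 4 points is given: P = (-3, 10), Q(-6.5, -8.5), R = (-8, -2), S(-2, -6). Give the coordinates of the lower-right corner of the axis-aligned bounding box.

x-range [-8, -2], y-range [-8.5, 10].
The lower-right corner is (-2, -8.5).

(-2, -8.5)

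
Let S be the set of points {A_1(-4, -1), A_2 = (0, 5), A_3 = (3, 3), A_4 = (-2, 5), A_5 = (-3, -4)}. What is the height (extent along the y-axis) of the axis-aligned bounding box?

9

max y = 5, min y = -4, so height = 9.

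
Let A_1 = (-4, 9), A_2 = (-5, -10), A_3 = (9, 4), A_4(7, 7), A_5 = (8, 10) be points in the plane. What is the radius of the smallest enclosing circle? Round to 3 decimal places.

The farthest pair is A_2–A_5 with squared distance 569. The circle on this segment as diameter has centre (1.5, 0) and r² = 569/4 = 142.25.
Check A_1: distance² to centre = 111.25 ≤ 142.25, so it lies inside.
All remaining points lie in this disk, and no smaller disk contains both endpoints, so this is the minimum enclosing circle.
r = √(142.25) ≈ 11.927.

11.927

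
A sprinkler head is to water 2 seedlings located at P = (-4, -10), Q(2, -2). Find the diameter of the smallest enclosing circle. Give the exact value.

10

The smallest circle enclosing two points has them as diameter endpoints.
Centre = midpoint = (-1, -6); r² = |PQ|²/4 = 100/4 = 25.
Diameter = 2r = 2√25 = 10.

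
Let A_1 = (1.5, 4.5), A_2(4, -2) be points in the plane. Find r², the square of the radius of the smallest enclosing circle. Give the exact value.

The smallest circle enclosing two points has them as diameter endpoints.
Centre = midpoint = (2.75, 1.25); r² = |A_1A_2|²/4 = 48.5/4 = 12.125.

12.125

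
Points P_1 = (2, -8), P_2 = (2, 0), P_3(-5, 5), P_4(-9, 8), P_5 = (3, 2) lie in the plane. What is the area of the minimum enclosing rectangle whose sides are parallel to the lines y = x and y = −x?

In coordinates u = x + y, v = x − y the rectangle is axis-aligned; the map (x,y)→(u,v) scales areas by 2.
u-values: -6, 2, 0, -1, 5; range = 5 − (-6) = 11.
v-values: 10, 2, -10, -17, 1; range = 10 − (-17) = 27.
Area = (11 × 27) / 2 = 148.5.

148.5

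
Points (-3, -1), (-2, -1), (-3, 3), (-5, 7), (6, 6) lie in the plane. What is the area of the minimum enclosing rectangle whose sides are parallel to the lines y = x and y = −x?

In coordinates u = x + y, v = x − y the rectangle is axis-aligned; the map (x,y)→(u,v) scales areas by 2.
u-values: -4, -3, 0, 2, 12; range = 12 − (-4) = 16.
v-values: -2, -1, -6, -12, 0; range = 0 − (-12) = 12.
Area = (16 × 12) / 2 = 96.

96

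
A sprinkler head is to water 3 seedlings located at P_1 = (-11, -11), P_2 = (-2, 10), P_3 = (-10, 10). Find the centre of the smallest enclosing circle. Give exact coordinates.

(-6.5, -0.5)

Side lengths²: P_1P_2² = 522, P_1P_3² = 442, P_2P_3² = 64.
Since P_1P_2² = 522 ≥ 442 + 64 = 506, the angle opposite P_1P_2 is not acute, so the smallest enclosing circle has P_1P_2 as diameter.
Centre = midpoint of P_1P_2 = (-6.5, -0.5), r² = 522/4 = 130.5.
Centre = (-6.5, -0.5).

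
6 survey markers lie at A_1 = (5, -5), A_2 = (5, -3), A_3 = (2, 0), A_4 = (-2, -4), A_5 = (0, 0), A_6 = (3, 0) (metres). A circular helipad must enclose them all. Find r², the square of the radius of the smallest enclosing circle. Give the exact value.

125/9

By Welzl's lemma the MEC is supported by two points (diametrically opposite) or three points (on a circumcircle).
The minimum enclosing circle is determined by three boundary points: A_1, A_4, A_5.
Their circumcentre is (5/3, -10/3) with r² = 125/9.
The farthest remaining point A_6 is at distance² 116/9 ≤ 125/9.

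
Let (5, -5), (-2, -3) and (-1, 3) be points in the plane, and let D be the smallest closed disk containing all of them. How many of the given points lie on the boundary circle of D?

2

Call the three points A, B, C in the order given.
Side lengths²: AB² = 53, AC² = 100, BC² = 37.
Since AC² = 100 ≥ 53 + 37 = 90, the angle opposite AC is not acute, so the smallest enclosing circle has AC as diameter.
Centre = midpoint of AC = (2, -1), r² = 100/4 = 25.
The points at distance exactly r from the centre are (5, -5), (-1, 3) — 2 points.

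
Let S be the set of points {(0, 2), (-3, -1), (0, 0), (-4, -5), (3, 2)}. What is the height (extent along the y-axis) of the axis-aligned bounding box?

7

max y = 2, min y = -5, so height = 7.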